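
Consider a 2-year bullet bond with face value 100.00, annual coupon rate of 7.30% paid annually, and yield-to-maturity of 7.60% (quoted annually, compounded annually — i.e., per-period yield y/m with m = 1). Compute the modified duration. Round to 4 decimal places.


Answer: Modified duration = 1.7953

Derivation:
Coupon per period c = face * coupon_rate / m = 7.300000
Periods per year m = 1; per-period yield y/m = 0.076000
Number of cashflows N = 2
Cashflows (t years, CF_t, discount factor 1/(1+y/m)^(m*t), PV):
  t = 1.0000: CF_t = 7.300000, DF = 0.929368, PV = 6.784387
  t = 2.0000: CF_t = 107.300000, DF = 0.863725, PV = 92.677685
Price P = sum_t PV_t = 99.462072
First compute Macaulay numerator sum_t t * PV_t:
  t * PV_t at t = 1.0000: 6.784387
  t * PV_t at t = 2.0000: 185.355371
Macaulay duration D = 192.139758 / 99.462072 = 1.931789
Modified duration = D / (1 + y/m) = 1.931789 / (1 + 0.076000) = 1.795343


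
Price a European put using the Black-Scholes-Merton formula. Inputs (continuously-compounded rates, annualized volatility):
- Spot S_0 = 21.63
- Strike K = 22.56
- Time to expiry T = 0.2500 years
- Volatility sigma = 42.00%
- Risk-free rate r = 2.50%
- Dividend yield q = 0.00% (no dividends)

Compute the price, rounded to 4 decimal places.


d1 = (ln(S/K) + (r - q + 0.5*sigma^2) * T) / (sigma * sqrt(T)) = -0.06570089
d2 = d1 - sigma * sqrt(T) = -0.27570089
exp(-rT) = 0.99376949; exp(-qT) = 1.00000000
P = K * exp(-rT) * N(-d2) - S_0 * exp(-qT) * N(-d1)
N(-d1) = 0.52619202; N(-d2) = 0.60861109
P = 22.5600 * 0.99376949 * 0.60861109 - 21.6300 * 1.00000000 * 0.52619202 = 2.2632

Answer: Price = 2.2632


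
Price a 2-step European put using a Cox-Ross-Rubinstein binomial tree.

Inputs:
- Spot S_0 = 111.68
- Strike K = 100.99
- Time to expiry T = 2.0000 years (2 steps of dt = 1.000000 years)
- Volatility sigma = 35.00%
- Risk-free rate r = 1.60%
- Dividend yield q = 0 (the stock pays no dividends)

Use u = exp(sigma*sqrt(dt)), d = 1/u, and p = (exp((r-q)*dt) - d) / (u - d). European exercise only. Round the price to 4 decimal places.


dt = T/N = 1.000000
u = exp(sigma*sqrt(dt)) = 1.419068; d = 1/u = 0.704688
p = (exp((r-q)*dt) - d) / (u - d) = 0.435960
Discount per step: exp(-r*dt) = 0.984127
Stock lattice S(k, i) with i counting down-moves:
  k=0: S(0,0) = 111.6800
  k=1: S(1,0) = 158.4815; S(1,1) = 78.6996
  k=2: S(2,0) = 224.8959; S(2,1) = 111.6800; S(2,2) = 55.4586
Terminal payoffs V(N, i) = max(K - S_T, 0):
  V(2,0) = 0.000000; V(2,1) = 0.000000; V(2,2) = 45.531353
Backward induction: V(k, i) = exp(-r*dt) * [p * V(k+1, i) + (1-p) * V(k+1, i+1)].
  V(1,0) = exp(-r*dt) * [p*0.000000 + (1-p)*0.000000] = 0.000000
  V(1,1) = exp(-r*dt) * [p*0.000000 + (1-p)*45.531353] = 25.273887
  V(0,0) = exp(-r*dt) * [p*0.000000 + (1-p)*25.273887] = 14.029220

Answer: Price = V(0,0) = 14.0292


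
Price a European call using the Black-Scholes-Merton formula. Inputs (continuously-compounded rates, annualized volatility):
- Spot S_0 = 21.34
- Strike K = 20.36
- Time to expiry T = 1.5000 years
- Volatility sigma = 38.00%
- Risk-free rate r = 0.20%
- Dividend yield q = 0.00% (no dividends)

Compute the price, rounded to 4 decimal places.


d1 = (ln(S/K) + (r - q + 0.5*sigma^2) * T) / (sigma * sqrt(T)) = 0.34015904
d2 = d1 - sigma * sqrt(T) = -0.12524401
exp(-rT) = 0.99700450; exp(-qT) = 1.00000000
C = S_0 * exp(-qT) * N(d1) - K * exp(-rT) * N(d2)
N(d1) = 0.63313162; N(d2) = 0.45016519
C = 21.3400 * 1.00000000 * 0.63313162 - 20.3600 * 0.99700450 * 0.45016519 = 4.3731

Answer: Price = 4.3731


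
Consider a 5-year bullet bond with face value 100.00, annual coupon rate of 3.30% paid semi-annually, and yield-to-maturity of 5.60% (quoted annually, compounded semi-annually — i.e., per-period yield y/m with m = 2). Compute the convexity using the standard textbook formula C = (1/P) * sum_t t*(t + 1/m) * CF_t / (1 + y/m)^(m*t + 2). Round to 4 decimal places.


Coupon per period c = face * coupon_rate / m = 1.650000
Periods per year m = 2; per-period yield y/m = 0.028000
Number of cashflows N = 10
Cashflows (t years, CF_t, discount factor 1/(1+y/m)^(m*t), PV):
  t = 0.5000: CF_t = 1.650000, DF = 0.972763, PV = 1.605058
  t = 1.0000: CF_t = 1.650000, DF = 0.946267, PV = 1.561341
  t = 1.5000: CF_t = 1.650000, DF = 0.920493, PV = 1.518814
  t = 2.0000: CF_t = 1.650000, DF = 0.895422, PV = 1.477446
  t = 2.5000: CF_t = 1.650000, DF = 0.871033, PV = 1.437204
  t = 3.0000: CF_t = 1.650000, DF = 0.847308, PV = 1.398058
  t = 3.5000: CF_t = 1.650000, DF = 0.824230, PV = 1.359979
  t = 4.0000: CF_t = 1.650000, DF = 0.801780, PV = 1.322937
  t = 4.5000: CF_t = 1.650000, DF = 0.779941, PV = 1.286903
  t = 5.0000: CF_t = 101.650000, DF = 0.758698, PV = 77.121636
Price P = sum_t PV_t = 90.089376
Convexity numerator sum_t t*(t + 1/m) * CF_t / (1+y/m)^(m*t + 2):
  t = 0.5000: term = 0.759407
  t = 1.0000: term = 2.216168
  t = 1.5000: term = 4.311612
  t = 2.0000: term = 6.990291
  t = 2.5000: term = 10.199841
  t = 3.0000: term = 13.890834
  t = 3.5000: term = 18.016646
  t = 4.0000: term = 22.533326
  t = 4.5000: term = 27.399472
  t = 5.0000: term = 2006.885989
Convexity = (1/P) * sum = 2113.203587 / 90.089376 = 23.456746

Answer: Convexity = 23.4567


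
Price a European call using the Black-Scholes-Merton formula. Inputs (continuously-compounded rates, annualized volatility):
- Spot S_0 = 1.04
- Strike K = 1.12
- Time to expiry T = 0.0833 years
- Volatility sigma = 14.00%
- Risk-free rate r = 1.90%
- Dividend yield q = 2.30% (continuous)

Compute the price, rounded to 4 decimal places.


d1 = (ln(S/K) + (r - q + 0.5*sigma^2) * T) / (sigma * sqrt(T)) = -1.82210660
d2 = d1 - sigma * sqrt(T) = -1.86251304
exp(-rT) = 0.99841855; exp(-qT) = 0.99808593
C = S_0 * exp(-qT) * N(d1) - K * exp(-rT) * N(d2)
N(d1) = 0.03421941; N(d2) = 0.03126540
C = 1.0400 * 0.99808593 * 0.03421941 - 1.1200 * 0.99841855 * 0.03126540 = 0.0006

Answer: Price = 0.0006


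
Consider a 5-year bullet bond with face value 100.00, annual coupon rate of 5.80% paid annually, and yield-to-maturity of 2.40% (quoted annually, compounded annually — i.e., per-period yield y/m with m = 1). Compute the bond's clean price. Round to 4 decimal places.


Coupon per period c = face * coupon_rate / m = 5.800000
Periods per year m = 1; per-period yield y/m = 0.024000
Number of cashflows N = 5
Cashflows (t years, CF_t, discount factor 1/(1+y/m)^(m*t), PV):
  t = 1.0000: CF_t = 5.800000, DF = 0.976562, PV = 5.664063
  t = 2.0000: CF_t = 5.800000, DF = 0.953674, PV = 5.531311
  t = 3.0000: CF_t = 5.800000, DF = 0.931323, PV = 5.401671
  t = 4.0000: CF_t = 5.800000, DF = 0.909495, PV = 5.275069
  t = 5.0000: CF_t = 105.800000, DF = 0.888178, PV = 93.969277
Price P = sum_t PV_t = 115.841391

Answer: Price = 115.8414


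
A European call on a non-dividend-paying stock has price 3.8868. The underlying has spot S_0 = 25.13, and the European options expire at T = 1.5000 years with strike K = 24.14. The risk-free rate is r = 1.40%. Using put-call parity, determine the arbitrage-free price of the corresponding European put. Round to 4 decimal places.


Answer: Put price = 2.3951

Derivation:
Put-call parity: C - P = S_0 * exp(-qT) - K * exp(-rT).
S_0 * exp(-qT) = 25.1300 * 1.00000000 = 25.13000000
K * exp(-rT) = 24.1400 * 0.97921896 = 23.63834580
P = C - S*exp(-qT) + K*exp(-rT)
P = 3.8868 - 25.13000000 + 23.63834580 = 2.3951


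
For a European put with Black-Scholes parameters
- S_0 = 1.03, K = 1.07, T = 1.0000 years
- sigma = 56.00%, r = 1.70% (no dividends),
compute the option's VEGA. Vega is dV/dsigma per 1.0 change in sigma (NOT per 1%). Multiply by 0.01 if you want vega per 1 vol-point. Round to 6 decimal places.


d1 = 0.2423217032; d2 = -0.3176782968
phi(d1) = 0.3873996478; exp(-qT) = 1.0000000000; exp(-rT) = 0.9831436846
Vega = S * exp(-qT) * phi(d1) * sqrt(T) = 1.0300 * 1.0000000000 * 0.3873996478 * 1.0000000000 = 0.399022

Answer: Vega = 0.399022


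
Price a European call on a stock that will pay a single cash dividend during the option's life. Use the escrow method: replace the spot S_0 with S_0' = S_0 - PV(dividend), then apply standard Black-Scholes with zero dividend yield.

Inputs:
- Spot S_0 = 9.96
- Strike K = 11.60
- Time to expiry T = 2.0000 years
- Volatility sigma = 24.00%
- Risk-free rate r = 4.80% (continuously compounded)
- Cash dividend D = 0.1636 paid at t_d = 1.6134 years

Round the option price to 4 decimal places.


PV(D) = D * exp(-r * t_d) = 0.1636 * 0.92547959 = 0.15140846
S_0' = S_0 - PV(D) = 9.9600 - 0.15140846 = 9.80859154
d1 = (ln(S_0'/K) + (r + sigma^2/2)*T) / (sigma*sqrt(T)) = -0.04167926
d2 = d1 - sigma*sqrt(T) = -0.38109051
exp(-rT) = 0.90846402
N(d1) = 0.48337720; N(d2) = 0.35156804
C = S_0' * N(d1) - K * exp(-rT) * N(d2) = 9.80859154 * 0.48337720 - 11.6000 * 0.90846402 * 0.35156804 = 1.0364

Answer: Price = 1.0364


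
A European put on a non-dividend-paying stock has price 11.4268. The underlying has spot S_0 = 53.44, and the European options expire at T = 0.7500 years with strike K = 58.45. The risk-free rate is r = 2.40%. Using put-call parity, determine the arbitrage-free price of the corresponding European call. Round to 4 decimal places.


Answer: Call price = 7.4595

Derivation:
Put-call parity: C - P = S_0 * exp(-qT) - K * exp(-rT).
S_0 * exp(-qT) = 53.4400 * 1.00000000 = 53.44000000
K * exp(-rT) = 58.4500 * 0.98216103 = 57.40731234
C = P + S*exp(-qT) - K*exp(-rT)
C = 11.4268 + 53.44000000 - 57.40731234 = 7.4595


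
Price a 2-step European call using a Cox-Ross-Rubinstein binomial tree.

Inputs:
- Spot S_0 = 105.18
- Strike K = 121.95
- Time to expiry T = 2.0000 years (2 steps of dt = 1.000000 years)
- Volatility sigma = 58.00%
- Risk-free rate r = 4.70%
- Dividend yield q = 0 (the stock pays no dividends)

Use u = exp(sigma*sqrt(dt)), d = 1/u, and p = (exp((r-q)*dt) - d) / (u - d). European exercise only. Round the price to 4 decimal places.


dt = T/N = 1.000000
u = exp(sigma*sqrt(dt)) = 1.786038; d = 1/u = 0.559898
p = (exp((r-q)*dt) - d) / (u - d) = 0.398179
Discount per step: exp(-r*dt) = 0.954087
Stock lattice S(k, i) with i counting down-moves:
  k=0: S(0,0) = 105.1800
  k=1: S(1,0) = 187.8555; S(1,1) = 58.8901
  k=2: S(2,0) = 335.5172; S(2,1) = 105.1800; S(2,2) = 32.9725
Terminal payoffs V(N, i) = max(S_T - K, 0):
  V(2,0) = 213.567182; V(2,1) = 0.000000; V(2,2) = 0.000000
Backward induction: V(k, i) = exp(-r*dt) * [p * V(k+1, i) + (1-p) * V(k+1, i+1)].
  V(1,0) = exp(-r*dt) * [p*213.567182 + (1-p)*0.000000] = 81.133722
  V(1,1) = exp(-r*dt) * [p*0.000000 + (1-p)*0.000000] = 0.000000
  V(0,0) = exp(-r*dt) * [p*81.133722 + (1-p)*0.000000] = 30.822530

Answer: Price = V(0,0) = 30.8225


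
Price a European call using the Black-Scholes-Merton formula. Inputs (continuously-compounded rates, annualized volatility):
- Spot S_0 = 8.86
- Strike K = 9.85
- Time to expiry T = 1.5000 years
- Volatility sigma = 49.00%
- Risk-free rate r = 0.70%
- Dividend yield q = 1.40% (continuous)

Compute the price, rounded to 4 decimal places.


Answer: Price = 1.6766

Derivation:
d1 = (ln(S/K) + (r - q + 0.5*sigma^2) * T) / (sigma * sqrt(T)) = 0.10606176
d2 = d1 - sigma * sqrt(T) = -0.49406323
exp(-rT) = 0.98955493; exp(-qT) = 0.97921896
C = S_0 * exp(-qT) * N(d1) - K * exp(-rT) * N(d2)
N(d1) = 0.54223332; N(d2) = 0.31063076
C = 8.8600 * 0.97921896 * 0.54223332 - 9.8500 * 0.98955493 * 0.31063076 = 1.6766


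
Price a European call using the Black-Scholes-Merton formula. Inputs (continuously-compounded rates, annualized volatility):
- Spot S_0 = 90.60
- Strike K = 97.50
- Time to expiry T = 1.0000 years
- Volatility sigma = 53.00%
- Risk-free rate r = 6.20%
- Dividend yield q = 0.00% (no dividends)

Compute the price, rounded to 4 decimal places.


Answer: Price = 18.5281

Derivation:
d1 = (ln(S/K) + (r - q + 0.5*sigma^2) * T) / (sigma * sqrt(T)) = 0.24349403
d2 = d1 - sigma * sqrt(T) = -0.28650597
exp(-rT) = 0.93988289; exp(-qT) = 1.00000000
C = S_0 * exp(-qT) * N(d1) - K * exp(-rT) * N(d2)
N(d1) = 0.59618864; N(d2) = 0.38724531
C = 90.6000 * 1.00000000 * 0.59618864 - 97.5000 * 0.93988289 * 0.38724531 = 18.5281


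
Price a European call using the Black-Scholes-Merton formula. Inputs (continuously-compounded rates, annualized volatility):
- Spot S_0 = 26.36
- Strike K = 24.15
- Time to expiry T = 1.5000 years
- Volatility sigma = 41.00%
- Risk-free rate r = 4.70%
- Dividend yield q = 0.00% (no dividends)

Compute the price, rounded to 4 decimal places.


d1 = (ln(S/K) + (r - q + 0.5*sigma^2) * T) / (sigma * sqrt(T)) = 0.56584872
d2 = d1 - sigma * sqrt(T) = 0.06370332
exp(-rT) = 0.93192774; exp(-qT) = 1.00000000
C = S_0 * exp(-qT) * N(d1) - K * exp(-rT) * N(d2)
N(d1) = 0.71425169; N(d2) = 0.52539677
C = 26.3600 * 1.00000000 * 0.71425169 - 24.1500 * 0.93192774 * 0.52539677 = 7.0031

Answer: Price = 7.0031


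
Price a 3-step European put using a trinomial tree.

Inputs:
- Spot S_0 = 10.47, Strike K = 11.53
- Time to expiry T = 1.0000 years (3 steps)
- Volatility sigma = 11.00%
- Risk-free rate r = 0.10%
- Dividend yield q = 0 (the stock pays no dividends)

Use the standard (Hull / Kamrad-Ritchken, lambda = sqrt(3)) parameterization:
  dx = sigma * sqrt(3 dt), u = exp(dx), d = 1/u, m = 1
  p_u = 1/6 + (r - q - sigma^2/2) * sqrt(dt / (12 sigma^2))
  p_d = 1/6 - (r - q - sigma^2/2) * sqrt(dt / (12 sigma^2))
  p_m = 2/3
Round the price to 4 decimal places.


dt = T/N = 0.333333; dx = sigma*sqrt(3*dt) = 0.110000
u = exp(dx) = 1.116278; d = 1/u = 0.895834
p_u = 0.159015, p_m = 0.666667, p_d = 0.174318
Discount per step: exp(-r*dt) = 0.999667
Stock lattice S(k, j) with j the centered position index:
  k=0: S(0,+0) = 10.4700
  k=1: S(1,-1) = 9.3794; S(1,+0) = 10.4700; S(1,+1) = 11.6874
  k=2: S(2,-2) = 8.4024; S(2,-1) = 9.3794; S(2,+0) = 10.4700; S(2,+1) = 11.6874; S(2,+2) = 13.0464
  k=3: S(3,-3) = 7.5271; S(3,-2) = 8.4024; S(3,-1) = 9.3794; S(3,+0) = 10.4700; S(3,+1) = 11.6874; S(3,+2) = 13.0464; S(3,+3) = 14.5634
Terminal payoffs V(N, j) = max(K - S_T, 0):
  V(3,-3) = 4.002869; V(3,-2) = 3.127628; V(3,-1) = 2.150617; V(3,+0) = 1.060000; V(3,+1) = 0.000000; V(3,+2) = 0.000000; V(3,+3) = 0.000000
Backward induction: V(k, j) = exp(-r*dt) * [p_u * V(k+1, j+1) + p_m * V(k+1, j) + p_d * V(k+1, j-1)]
  V(2,-2) = exp(-r*dt) * [p_u*2.150617 + p_m*3.127628 + p_d*4.002869] = 3.123797
  V(2,-1) = exp(-r*dt) * [p_u*1.060000 + p_m*2.150617 + p_d*3.127628] = 2.146787
  V(2,+0) = exp(-r*dt) * [p_u*0.000000 + p_m*1.060000 + p_d*2.150617] = 1.081198
  V(2,+1) = exp(-r*dt) * [p_u*0.000000 + p_m*0.000000 + p_d*1.060000] = 0.184716
  V(2,+2) = exp(-r*dt) * [p_u*0.000000 + p_m*0.000000 + p_d*0.000000] = 0.000000
  V(1,-1) = exp(-r*dt) * [p_u*1.081198 + p_m*2.146787 + p_d*3.123797] = 2.146937
  V(1,+0) = exp(-r*dt) * [p_u*0.184716 + p_m*1.081198 + p_d*2.146787] = 1.124020
  V(1,+1) = exp(-r*dt) * [p_u*0.000000 + p_m*0.184716 + p_d*1.081198] = 0.311512
  V(0,+0) = exp(-r*dt) * [p_u*0.311512 + p_m*1.124020 + p_d*2.146937] = 1.172741

Answer: Price = V(0,0) = 1.1727


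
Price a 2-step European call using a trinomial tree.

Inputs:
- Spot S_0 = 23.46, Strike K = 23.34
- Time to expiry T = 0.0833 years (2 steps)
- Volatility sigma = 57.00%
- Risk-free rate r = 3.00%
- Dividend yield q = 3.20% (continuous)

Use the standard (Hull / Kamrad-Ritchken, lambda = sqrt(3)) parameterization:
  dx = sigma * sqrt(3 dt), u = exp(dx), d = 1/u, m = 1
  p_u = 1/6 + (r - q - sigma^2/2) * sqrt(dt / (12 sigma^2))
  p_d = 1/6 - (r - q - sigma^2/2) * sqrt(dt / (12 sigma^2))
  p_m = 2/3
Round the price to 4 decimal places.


Answer: Price = V(0,0) = 1.3889

Derivation:
dt = T/N = 0.041650; dx = sigma*sqrt(3*dt) = 0.201485
u = exp(dx) = 1.223218; d = 1/u = 0.817516
p_u = 0.149670, p_m = 0.666667, p_d = 0.183664
Discount per step: exp(-r*dt) = 0.998751
Stock lattice S(k, j) with j the centered position index:
  k=0: S(0,+0) = 23.4600
  k=1: S(1,-1) = 19.1789; S(1,+0) = 23.4600; S(1,+1) = 28.6967
  k=2: S(2,-2) = 15.6791; S(2,-1) = 19.1789; S(2,+0) = 23.4600; S(2,+1) = 28.6967; S(2,+2) = 35.1023
Terminal payoffs V(N, j) = max(S_T - K, 0):
  V(2,-2) = 0.000000; V(2,-1) = 0.000000; V(2,+0) = 0.120000; V(2,+1) = 5.356695; V(2,+2) = 11.762315
Backward induction: V(k, j) = exp(-r*dt) * [p_u * V(k+1, j+1) + p_m * V(k+1, j) + p_d * V(k+1, j-1)]
  V(1,-1) = exp(-r*dt) * [p_u*0.120000 + p_m*0.000000 + p_d*0.000000] = 0.017938
  V(1,+0) = exp(-r*dt) * [p_u*5.356695 + p_m*0.120000 + p_d*0.000000] = 0.880633
  V(1,+1) = exp(-r*dt) * [p_u*11.762315 + p_m*5.356695 + p_d*0.120000] = 5.346945
  V(0,+0) = exp(-r*dt) * [p_u*5.346945 + p_m*0.880633 + p_d*0.017938] = 1.388921


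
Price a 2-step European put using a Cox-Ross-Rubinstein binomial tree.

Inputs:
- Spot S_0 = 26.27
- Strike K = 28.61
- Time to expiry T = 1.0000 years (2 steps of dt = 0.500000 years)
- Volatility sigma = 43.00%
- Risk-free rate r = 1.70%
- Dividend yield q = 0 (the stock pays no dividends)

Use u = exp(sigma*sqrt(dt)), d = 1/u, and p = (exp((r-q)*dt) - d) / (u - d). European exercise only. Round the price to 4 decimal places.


Answer: Price = V(0,0) = 5.5699

Derivation:
dt = T/N = 0.500000
u = exp(sigma*sqrt(dt)) = 1.355345; d = 1/u = 0.737820
p = (exp((r-q)*dt) - d) / (u - d) = 0.438390
Discount per step: exp(-r*dt) = 0.991536
Stock lattice S(k, i) with i counting down-moves:
  k=0: S(0,0) = 26.2700
  k=1: S(1,0) = 35.6049; S(1,1) = 19.3825
  k=2: S(2,0) = 48.2569; S(2,1) = 26.2700; S(2,2) = 14.3008
Terminal payoffs V(N, i) = max(K - S_T, 0):
  V(2,0) = 0.000000; V(2,1) = 2.340000; V(2,2) = 14.309196
Backward induction: V(k, i) = exp(-r*dt) * [p * V(k+1, i) + (1-p) * V(k+1, i+1)].
  V(1,0) = exp(-r*dt) * [p*0.000000 + (1-p)*2.340000] = 1.303045
  V(1,1) = exp(-r*dt) * [p*2.340000 + (1-p)*14.309196] = 8.985324
  V(0,0) = exp(-r*dt) * [p*1.303045 + (1-p)*8.985324] = 5.569947


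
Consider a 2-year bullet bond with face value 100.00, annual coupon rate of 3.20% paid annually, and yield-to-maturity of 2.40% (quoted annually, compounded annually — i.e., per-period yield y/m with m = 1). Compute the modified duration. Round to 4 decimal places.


Answer: Modified duration = 1.9231

Derivation:
Coupon per period c = face * coupon_rate / m = 3.200000
Periods per year m = 1; per-period yield y/m = 0.024000
Number of cashflows N = 2
Cashflows (t years, CF_t, discount factor 1/(1+y/m)^(m*t), PV):
  t = 1.0000: CF_t = 3.200000, DF = 0.976562, PV = 3.125000
  t = 2.0000: CF_t = 103.200000, DF = 0.953674, PV = 98.419189
Price P = sum_t PV_t = 101.544189
First compute Macaulay numerator sum_t t * PV_t:
  t * PV_t at t = 1.0000: 3.125000
  t * PV_t at t = 2.0000: 196.838379
Macaulay duration D = 199.963379 / 101.544189 = 1.969225
Modified duration = D / (1 + y/m) = 1.969225 / (1 + 0.024000) = 1.923072


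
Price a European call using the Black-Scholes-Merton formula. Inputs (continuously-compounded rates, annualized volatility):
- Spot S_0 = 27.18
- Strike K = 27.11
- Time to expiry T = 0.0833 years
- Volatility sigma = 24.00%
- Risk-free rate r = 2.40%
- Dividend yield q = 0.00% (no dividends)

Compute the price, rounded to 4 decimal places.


Answer: Price = 0.8129

Derivation:
d1 = (ln(S/K) + (r - q + 0.5*sigma^2) * T) / (sigma * sqrt(T)) = 0.10072425
d2 = d1 - sigma * sqrt(T) = 0.03145608
exp(-rT) = 0.99800280; exp(-qT) = 1.00000000
C = S_0 * exp(-qT) * N(d1) - K * exp(-rT) * N(d2)
N(d1) = 0.54011532; N(d2) = 0.51254709
C = 27.1800 * 1.00000000 * 0.54011532 - 27.1100 * 0.99800280 * 0.51254709 = 0.8129


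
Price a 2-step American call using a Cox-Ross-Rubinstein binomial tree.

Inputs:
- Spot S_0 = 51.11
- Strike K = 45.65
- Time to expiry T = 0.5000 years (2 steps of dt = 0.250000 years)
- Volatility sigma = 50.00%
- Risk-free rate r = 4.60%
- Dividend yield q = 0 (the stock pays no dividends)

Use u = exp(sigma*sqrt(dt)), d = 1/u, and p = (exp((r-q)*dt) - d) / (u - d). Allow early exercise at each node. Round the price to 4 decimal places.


dt = T/N = 0.250000
u = exp(sigma*sqrt(dt)) = 1.284025; d = 1/u = 0.778801
p = (exp((r-q)*dt) - d) / (u - d) = 0.460717
Discount per step: exp(-r*dt) = 0.988566
Stock lattice S(k, i) with i counting down-moves:
  k=0: S(0,0) = 51.1100
  k=1: S(1,0) = 65.6265; S(1,1) = 39.8045
  k=2: S(2,0) = 84.2661; S(2,1) = 51.1100; S(2,2) = 30.9998
Terminal payoffs V(N, i) = max(S_T - K, 0):
  V(2,0) = 38.616144; V(2,1) = 5.460000; V(2,2) = 0.000000
Backward induction: V(k, i) = exp(-r*dt) * [p * V(k+1, i) + (1-p) * V(k+1, i+1)]; then take max(V_cont, immediate exercise) for American.
  V(1,0) = exp(-r*dt) * [p*38.616144 + (1-p)*5.460000] = 20.498507; exercise = 19.976539; V(1,0) = max -> 20.498507
  V(1,1) = exp(-r*dt) * [p*5.460000 + (1-p)*0.000000] = 2.486752; exercise = 0.000000; V(1,1) = max -> 2.486752
  V(0,0) = exp(-r*dt) * [p*20.498507 + (1-p)*2.486752] = 10.661757; exercise = 5.460000; V(0,0) = max -> 10.661757

Answer: Price = V(0,0) = 10.6618


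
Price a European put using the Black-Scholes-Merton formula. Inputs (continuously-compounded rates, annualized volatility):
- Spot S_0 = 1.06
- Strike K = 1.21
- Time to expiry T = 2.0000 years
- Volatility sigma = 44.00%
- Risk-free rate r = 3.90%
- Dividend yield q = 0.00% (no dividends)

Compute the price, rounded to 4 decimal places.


d1 = (ln(S/K) + (r - q + 0.5*sigma^2) * T) / (sigma * sqrt(T)) = 0.22378089
d2 = d1 - sigma * sqrt(T) = -0.39847307
exp(-rT) = 0.92496443; exp(-qT) = 1.00000000
P = K * exp(-rT) * N(-d2) - S_0 * exp(-qT) * N(-d1)
N(-d1) = 0.41146390; N(-d2) = 0.65485925
P = 1.2100 * 0.92496443 * 0.65485925 - 1.0600 * 1.00000000 * 0.41146390 = 0.2968

Answer: Price = 0.2968


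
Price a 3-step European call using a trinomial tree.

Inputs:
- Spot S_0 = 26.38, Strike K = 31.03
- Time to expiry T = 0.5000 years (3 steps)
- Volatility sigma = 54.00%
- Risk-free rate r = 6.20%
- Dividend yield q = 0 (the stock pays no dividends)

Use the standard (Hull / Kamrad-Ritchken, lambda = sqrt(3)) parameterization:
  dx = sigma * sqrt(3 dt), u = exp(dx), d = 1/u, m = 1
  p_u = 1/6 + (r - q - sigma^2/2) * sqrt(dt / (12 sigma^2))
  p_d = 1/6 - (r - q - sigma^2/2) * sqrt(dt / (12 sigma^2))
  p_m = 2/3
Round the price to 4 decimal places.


dt = T/N = 0.166667; dx = sigma*sqrt(3*dt) = 0.381838
u = exp(dx) = 1.464974; d = 1/u = 0.682606
p_u = 0.148378, p_m = 0.666667, p_d = 0.184955
Discount per step: exp(-r*dt) = 0.989720
Stock lattice S(k, j) with j the centered position index:
  k=0: S(0,+0) = 26.3800
  k=1: S(1,-1) = 18.0071; S(1,+0) = 26.3800; S(1,+1) = 38.6460
  k=2: S(2,-2) = 12.2918; S(2,-1) = 18.0071; S(2,+0) = 26.3800; S(2,+1) = 38.6460; S(2,+2) = 56.6154
  k=3: S(3,-3) = 8.3904; S(3,-2) = 12.2918; S(3,-1) = 18.0071; S(3,+0) = 26.3800; S(3,+1) = 38.6460; S(3,+2) = 56.6154; S(3,+3) = 82.9401
Terminal payoffs V(N, j) = max(S_T - K, 0):
  V(3,-3) = 0.000000; V(3,-2) = 0.000000; V(3,-1) = 0.000000; V(3,+0) = 0.000000; V(3,+1) = 7.616021; V(3,+2) = 25.585425; V(3,+3) = 51.910139
Backward induction: V(k, j) = exp(-r*dt) * [p_u * V(k+1, j+1) + p_m * V(k+1, j) + p_d * V(k+1, j-1)]
  V(2,-2) = exp(-r*dt) * [p_u*0.000000 + p_m*0.000000 + p_d*0.000000] = 0.000000
  V(2,-1) = exp(-r*dt) * [p_u*0.000000 + p_m*0.000000 + p_d*0.000000] = 0.000000
  V(2,+0) = exp(-r*dt) * [p_u*7.616021 + p_m*0.000000 + p_d*0.000000] = 1.118432
  V(2,+1) = exp(-r*dt) * [p_u*25.585425 + p_m*7.616021 + p_d*0.000000] = 8.782437
  V(2,+2) = exp(-r*dt) * [p_u*51.910139 + p_m*25.585425 + p_d*7.616021] = 25.898883
  V(1,-1) = exp(-r*dt) * [p_u*1.118432 + p_m*0.000000 + p_d*0.000000] = 0.164245
  V(1,+0) = exp(-r*dt) * [p_u*8.782437 + p_m*1.118432 + p_d*0.000000] = 2.027680
  V(1,+1) = exp(-r*dt) * [p_u*25.898883 + p_m*8.782437 + p_d*1.118432] = 9.802819
  V(0,+0) = exp(-r*dt) * [p_u*9.802819 + p_m*2.027680 + p_d*0.164245] = 2.807525

Answer: Price = V(0,0) = 2.8075


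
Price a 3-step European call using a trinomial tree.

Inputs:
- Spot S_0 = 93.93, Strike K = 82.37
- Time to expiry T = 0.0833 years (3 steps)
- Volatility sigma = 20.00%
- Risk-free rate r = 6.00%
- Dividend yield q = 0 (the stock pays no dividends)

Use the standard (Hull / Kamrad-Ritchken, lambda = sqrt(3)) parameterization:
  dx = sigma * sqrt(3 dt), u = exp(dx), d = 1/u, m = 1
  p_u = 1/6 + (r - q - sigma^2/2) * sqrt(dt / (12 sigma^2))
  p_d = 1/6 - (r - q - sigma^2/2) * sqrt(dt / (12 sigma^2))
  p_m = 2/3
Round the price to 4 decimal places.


dt = T/N = 0.027767; dx = sigma*sqrt(3*dt) = 0.057723
u = exp(dx) = 1.059422; d = 1/u = 0.943911
p_u = 0.176287, p_m = 0.666667, p_d = 0.157046
Discount per step: exp(-r*dt) = 0.998335
Stock lattice S(k, j) with j the centered position index:
  k=0: S(0,+0) = 93.9300
  k=1: S(1,-1) = 88.6616; S(1,+0) = 93.9300; S(1,+1) = 99.5115
  k=2: S(2,-2) = 83.6886; S(2,-1) = 88.6616; S(2,+0) = 93.9300; S(2,+1) = 99.5115; S(2,+2) = 105.4247
  k=3: S(3,-3) = 78.9946; S(3,-2) = 83.6886; S(3,-1) = 88.6616; S(3,+0) = 93.9300; S(3,+1) = 99.5115; S(3,+2) = 105.4247; S(3,+3) = 111.6892
Terminal payoffs V(N, j) = max(S_T - K, 0):
  V(3,-3) = 0.000000; V(3,-2) = 1.318608; V(3,-1) = 6.291553; V(3,+0) = 11.560000; V(3,+1) = 17.141509; V(3,+2) = 23.054682; V(3,+3) = 29.319228
Backward induction: V(k, j) = exp(-r*dt) * [p_u * V(k+1, j+1) + p_m * V(k+1, j) + p_d * V(k+1, j-1)]
  V(2,-2) = exp(-r*dt) * [p_u*6.291553 + p_m*1.318608 + p_d*0.000000] = 1.984883
  V(2,-1) = exp(-r*dt) * [p_u*11.560000 + p_m*6.291553 + p_d*1.318608] = 6.428612
  V(2,+0) = exp(-r*dt) * [p_u*17.141509 + p_m*11.560000 + p_d*6.291553] = 11.697056
  V(2,+1) = exp(-r*dt) * [p_u*23.054682 + p_m*17.141509 + p_d*11.560000] = 17.278562
  V(2,+2) = exp(-r*dt) * [p_u*29.319228 + p_m*23.054682 + p_d*17.141509] = 23.191731
  V(1,-1) = exp(-r*dt) * [p_u*11.697056 + p_m*6.428612 + p_d*1.984883] = 6.648416
  V(1,+0) = exp(-r*dt) * [p_u*17.278562 + p_m*11.697056 + p_d*6.428612] = 11.833884
  V(1,+1) = exp(-r*dt) * [p_u*23.191731 + p_m*17.278562 + p_d*11.697056] = 17.415386
  V(0,+0) = exp(-r*dt) * [p_u*17.415386 + p_m*11.833884 + p_d*6.648416] = 11.983493

Answer: Price = V(0,0) = 11.9835


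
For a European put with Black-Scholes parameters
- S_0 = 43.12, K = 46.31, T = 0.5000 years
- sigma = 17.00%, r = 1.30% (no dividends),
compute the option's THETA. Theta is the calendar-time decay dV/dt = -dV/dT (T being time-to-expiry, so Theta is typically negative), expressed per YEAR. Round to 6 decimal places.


Answer: Theta = -1.409213

Derivation:
d1 = -0.4795514493; d2 = -0.5997596021
phi(d1) = 0.3556090487; exp(-qT) = 1.0000000000; exp(-rT) = 0.9935210793
Theta = -S*exp(-qT)*phi(d1)*sigma/(2*sqrt(T)) + r*K*exp(-rT)*N(-d2) - q*S*exp(-qT)*N(-d1)
N(-d1) = 0.6842268120; N(-d2) = 0.7256667700; sqrt(T) = 0.7071067812
Term 1 = -43.1200 * 1.0000000000 * 0.3556090487 * 0.1700 / (2 * 0.7071067812) = -1.8432552479
Term 2 = 0.0130 * 46.3100 * 0.9935210793 * 0.7256667700 = 0.4340426989
Term 3 = 0 (no dividend yield, q = 0)
Theta = -1.8432552479 + (0.4340426989) + (0.0000000000) = -1.409213


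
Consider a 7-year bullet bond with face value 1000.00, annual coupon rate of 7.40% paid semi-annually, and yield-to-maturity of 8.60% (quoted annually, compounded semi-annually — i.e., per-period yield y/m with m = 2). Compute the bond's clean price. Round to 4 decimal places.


Coupon per period c = face * coupon_rate / m = 37.000000
Periods per year m = 2; per-period yield y/m = 0.043000
Number of cashflows N = 14
Cashflows (t years, CF_t, discount factor 1/(1+y/m)^(m*t), PV):
  t = 0.5000: CF_t = 37.000000, DF = 0.958773, PV = 35.474593
  t = 1.0000: CF_t = 37.000000, DF = 0.919245, PV = 34.012073
  t = 1.5000: CF_t = 37.000000, DF = 0.881347, PV = 32.609850
  t = 2.0000: CF_t = 37.000000, DF = 0.845012, PV = 31.265436
  t = 2.5000: CF_t = 37.000000, DF = 0.810174, PV = 29.976449
  t = 3.0000: CF_t = 37.000000, DF = 0.776773, PV = 28.740603
  t = 3.5000: CF_t = 37.000000, DF = 0.744749, PV = 27.555707
  t = 4.0000: CF_t = 37.000000, DF = 0.714045, PV = 26.419662
  t = 4.5000: CF_t = 37.000000, DF = 0.684607, PV = 25.330453
  t = 5.0000: CF_t = 37.000000, DF = 0.656382, PV = 24.286148
  t = 5.5000: CF_t = 37.000000, DF = 0.629322, PV = 23.284898
  t = 6.0000: CF_t = 37.000000, DF = 0.603376, PV = 22.324926
  t = 6.5000: CF_t = 37.000000, DF = 0.578501, PV = 21.404531
  t = 7.0000: CF_t = 1037.000000, DF = 0.554651, PV = 575.172930
Price P = sum_t PV_t = 937.858258

Answer: Price = 937.8583


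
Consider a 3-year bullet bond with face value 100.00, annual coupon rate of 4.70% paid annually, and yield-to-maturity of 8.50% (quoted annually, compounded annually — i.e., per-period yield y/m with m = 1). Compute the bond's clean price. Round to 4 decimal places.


Answer: Price = 90.2947

Derivation:
Coupon per period c = face * coupon_rate / m = 4.700000
Periods per year m = 1; per-period yield y/m = 0.085000
Number of cashflows N = 3
Cashflows (t years, CF_t, discount factor 1/(1+y/m)^(m*t), PV):
  t = 1.0000: CF_t = 4.700000, DF = 0.921659, PV = 4.331797
  t = 2.0000: CF_t = 4.700000, DF = 0.849455, PV = 3.992440
  t = 3.0000: CF_t = 104.700000, DF = 0.782908, PV = 81.970478
Price P = sum_t PV_t = 90.294715


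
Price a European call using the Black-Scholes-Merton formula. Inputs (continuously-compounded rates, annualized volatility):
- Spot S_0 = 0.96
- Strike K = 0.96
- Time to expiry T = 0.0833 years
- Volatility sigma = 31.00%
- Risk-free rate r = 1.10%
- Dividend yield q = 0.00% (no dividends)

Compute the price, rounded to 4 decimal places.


Answer: Price = 0.0347

Derivation:
d1 = (ln(S/K) + (r - q + 0.5*sigma^2) * T) / (sigma * sqrt(T)) = 0.05497696
d2 = d1 - sigma * sqrt(T) = -0.03449443
exp(-rT) = 0.99908412; exp(-qT) = 1.00000000
C = S_0 * exp(-qT) * N(d1) - K * exp(-rT) * N(d2)
N(d1) = 0.52192159; N(d2) = 0.48624144
C = 0.9600 * 1.00000000 * 0.52192159 - 0.9600 * 0.99908412 * 0.48624144 = 0.0347


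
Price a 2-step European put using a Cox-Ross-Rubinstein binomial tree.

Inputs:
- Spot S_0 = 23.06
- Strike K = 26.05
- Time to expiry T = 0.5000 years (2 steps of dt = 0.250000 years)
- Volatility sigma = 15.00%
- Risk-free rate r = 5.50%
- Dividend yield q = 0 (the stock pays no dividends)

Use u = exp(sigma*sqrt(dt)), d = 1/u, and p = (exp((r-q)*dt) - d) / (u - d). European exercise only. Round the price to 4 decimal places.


dt = T/N = 0.250000
u = exp(sigma*sqrt(dt)) = 1.077884; d = 1/u = 0.927743
p = (exp((r-q)*dt) - d) / (u - d) = 0.573472
Discount per step: exp(-r*dt) = 0.986344
Stock lattice S(k, i) with i counting down-moves:
  k=0: S(0,0) = 23.0600
  k=1: S(1,0) = 24.8560; S(1,1) = 21.3938
  k=2: S(2,0) = 26.7919; S(2,1) = 23.0600; S(2,2) = 19.8479
Terminal payoffs V(N, i) = max(K - S_T, 0):
  V(2,0) = 0.000000; V(2,1) = 2.990000; V(2,2) = 6.202074
Backward induction: V(k, i) = exp(-r*dt) * [p * V(k+1, i) + (1-p) * V(k+1, i+1)].
  V(1,0) = exp(-r*dt) * [p*0.000000 + (1-p)*2.990000] = 1.257903
  V(1,1) = exp(-r*dt) * [p*2.990000 + (1-p)*6.202074] = 4.300499
  V(0,0) = exp(-r*dt) * [p*1.257903 + (1-p)*4.300499] = 2.520755

Answer: Price = V(0,0) = 2.5208


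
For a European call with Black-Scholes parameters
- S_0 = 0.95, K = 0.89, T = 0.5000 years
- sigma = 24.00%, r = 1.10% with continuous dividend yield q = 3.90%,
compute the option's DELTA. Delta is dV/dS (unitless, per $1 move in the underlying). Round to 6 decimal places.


Answer: Delta = 0.637982

Derivation:
d1 = 0.3867904844; d2 = 0.2170848570
phi(d1) = 0.3701888594; exp(-qT) = 0.9806888952; exp(-rT) = 0.9945150973
N(d1) = 0.6505443388
Delta = exp(-qT) * N(d1) = 0.9806888952 * 0.6505443388 = 0.637982


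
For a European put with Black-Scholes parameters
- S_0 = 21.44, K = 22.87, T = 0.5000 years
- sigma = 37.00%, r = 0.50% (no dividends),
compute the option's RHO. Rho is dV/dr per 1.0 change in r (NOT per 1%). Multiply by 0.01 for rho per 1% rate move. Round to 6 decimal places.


d1 = -0.1064202273; d2 = -0.3680497364
phi(d1) = 0.3966896010; exp(-qT) = 1.0000000000; exp(-rT) = 0.9975031224
N(-d2) = 0.6435819256
Rho = -K*T*exp(-rT)*N(-d2) = -22.8700 * 0.5000 * 0.9975031224 * 0.6435819256 = -7.340984

Answer: Rho = -7.340984


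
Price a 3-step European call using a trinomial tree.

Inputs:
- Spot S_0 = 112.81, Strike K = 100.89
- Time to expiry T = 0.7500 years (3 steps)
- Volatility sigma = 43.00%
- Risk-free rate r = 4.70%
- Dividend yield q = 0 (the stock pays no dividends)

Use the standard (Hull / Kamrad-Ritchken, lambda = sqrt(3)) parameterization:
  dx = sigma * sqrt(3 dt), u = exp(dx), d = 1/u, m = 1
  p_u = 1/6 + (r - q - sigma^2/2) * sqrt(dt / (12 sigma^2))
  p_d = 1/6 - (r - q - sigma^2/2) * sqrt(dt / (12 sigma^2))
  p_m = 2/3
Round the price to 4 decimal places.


Answer: Price = V(0,0) = 24.5462

Derivation:
dt = T/N = 0.250000; dx = sigma*sqrt(3*dt) = 0.372391
u = exp(dx) = 1.451200; d = 1/u = 0.689085
p_u = 0.151411, p_m = 0.666667, p_d = 0.181923
Discount per step: exp(-r*dt) = 0.988319
Stock lattice S(k, j) with j the centered position index:
  k=0: S(0,+0) = 112.8100
  k=1: S(1,-1) = 77.7357; S(1,+0) = 112.8100; S(1,+1) = 163.7099
  k=2: S(2,-2) = 53.5665; S(2,-1) = 77.7357; S(2,+0) = 112.8100; S(2,+1) = 163.7099; S(2,+2) = 237.5758
  k=3: S(3,-3) = 36.9118; S(3,-2) = 53.5665; S(3,-1) = 77.7357; S(3,+0) = 112.8100; S(3,+1) = 163.7099; S(3,+2) = 237.5758; S(3,+3) = 344.7701
Terminal payoffs V(N, j) = max(S_T - K, 0):
  V(3,-3) = 0.000000; V(3,-2) = 0.000000; V(3,-1) = 0.000000; V(3,+0) = 11.920000; V(3,+1) = 62.819892; V(3,+2) = 136.685825; V(3,+3) = 243.880079
Backward induction: V(k, j) = exp(-r*dt) * [p_u * V(k+1, j+1) + p_m * V(k+1, j) + p_d * V(k+1, j-1)]
  V(2,-2) = exp(-r*dt) * [p_u*0.000000 + p_m*0.000000 + p_d*0.000000] = 0.000000
  V(2,-1) = exp(-r*dt) * [p_u*11.920000 + p_m*0.000000 + p_d*0.000000] = 1.783731
  V(2,+0) = exp(-r*dt) * [p_u*62.819892 + p_m*11.920000 + p_d*0.000000] = 17.254325
  V(2,+1) = exp(-r*dt) * [p_u*136.685825 + p_m*62.819892 + p_d*11.920000] = 63.987829
  V(2,+2) = exp(-r*dt) * [p_u*243.880079 + p_m*136.685825 + p_d*62.819892] = 137.848986
  V(1,-1) = exp(-r*dt) * [p_u*17.254325 + p_m*1.783731 + p_d*0.000000] = 3.757232
  V(1,+0) = exp(-r*dt) * [p_u*63.987829 + p_m*17.254325 + p_d*1.783731] = 21.264484
  V(1,+1) = exp(-r*dt) * [p_u*137.848986 + p_m*63.987829 + p_d*17.254325] = 65.890515
  V(0,+0) = exp(-r*dt) * [p_u*65.890515 + p_m*21.264484 + p_d*3.757232] = 24.546247


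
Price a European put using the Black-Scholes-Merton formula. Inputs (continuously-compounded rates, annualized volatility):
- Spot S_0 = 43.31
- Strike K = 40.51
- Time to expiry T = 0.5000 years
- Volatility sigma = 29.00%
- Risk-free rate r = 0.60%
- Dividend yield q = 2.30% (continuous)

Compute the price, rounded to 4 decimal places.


Answer: Price = 2.3203

Derivation:
d1 = (ln(S/K) + (r - q + 0.5*sigma^2) * T) / (sigma * sqrt(T)) = 0.38700538
d2 = d1 - sigma * sqrt(T) = 0.18194442
exp(-rT) = 0.99700450; exp(-qT) = 0.98856587
P = K * exp(-rT) * N(-d2) - S_0 * exp(-qT) * N(-d1)
N(-d1) = 0.34937611; N(-d2) = 0.42781317
P = 40.5100 * 0.99700450 * 0.42781317 - 43.3100 * 0.98856587 * 0.34937611 = 2.3203


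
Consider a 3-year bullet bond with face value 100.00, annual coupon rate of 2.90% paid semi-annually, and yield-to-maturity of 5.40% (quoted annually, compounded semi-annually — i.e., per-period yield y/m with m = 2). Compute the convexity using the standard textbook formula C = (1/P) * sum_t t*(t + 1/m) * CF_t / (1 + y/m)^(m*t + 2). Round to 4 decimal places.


Coupon per period c = face * coupon_rate / m = 1.450000
Periods per year m = 2; per-period yield y/m = 0.027000
Number of cashflows N = 6
Cashflows (t years, CF_t, discount factor 1/(1+y/m)^(m*t), PV):
  t = 0.5000: CF_t = 1.450000, DF = 0.973710, PV = 1.411879
  t = 1.0000: CF_t = 1.450000, DF = 0.948111, PV = 1.374761
  t = 1.5000: CF_t = 1.450000, DF = 0.923185, PV = 1.338618
  t = 2.0000: CF_t = 1.450000, DF = 0.898914, PV = 1.303426
  t = 2.5000: CF_t = 1.450000, DF = 0.875282, PV = 1.269158
  t = 3.0000: CF_t = 101.450000, DF = 0.852270, PV = 86.462819
Price P = sum_t PV_t = 93.160661
Convexity numerator sum_t t*(t + 1/m) * CF_t / (1+y/m)^(m*t + 2):
  t = 0.5000: term = 0.669309
  t = 1.0000: term = 1.955138
  t = 1.5000: term = 3.807475
  t = 2.0000: term = 6.178959
  t = 2.5000: term = 9.024770
  t = 3.0000: term = 860.751527
Convexity = (1/P) * sum = 882.387179 / 93.160661 = 9.471672

Answer: Convexity = 9.4717


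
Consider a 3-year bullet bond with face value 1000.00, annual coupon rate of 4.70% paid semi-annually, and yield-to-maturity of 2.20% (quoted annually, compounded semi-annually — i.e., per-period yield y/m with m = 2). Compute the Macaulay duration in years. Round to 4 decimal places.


Coupon per period c = face * coupon_rate / m = 23.500000
Periods per year m = 2; per-period yield y/m = 0.011000
Number of cashflows N = 6
Cashflows (t years, CF_t, discount factor 1/(1+y/m)^(m*t), PV):
  t = 0.5000: CF_t = 23.500000, DF = 0.989120, PV = 23.244313
  t = 1.0000: CF_t = 23.500000, DF = 0.978358, PV = 22.991407
  t = 1.5000: CF_t = 23.500000, DF = 0.967713, PV = 22.741253
  t = 2.0000: CF_t = 23.500000, DF = 0.957184, PV = 22.493821
  t = 2.5000: CF_t = 23.500000, DF = 0.946769, PV = 22.249081
  t = 3.0000: CF_t = 1023.500000, DF = 0.936468, PV = 958.475273
Price P = sum_t PV_t = 1072.195149
Macaulay numerator sum_t t * PV_t:
  t * PV_t at t = 0.5000: 11.622156
  t * PV_t at t = 1.0000: 22.991407
  t * PV_t at t = 1.5000: 34.111880
  t * PV_t at t = 2.0000: 44.987643
  t * PV_t at t = 2.5000: 55.622703
  t * PV_t at t = 3.0000: 2875.425820
Macaulay duration D = (sum_t t * PV_t) / P = 3044.761609 / 1072.195149 = 2.839746

Answer: Macaulay duration = 2.8397 years


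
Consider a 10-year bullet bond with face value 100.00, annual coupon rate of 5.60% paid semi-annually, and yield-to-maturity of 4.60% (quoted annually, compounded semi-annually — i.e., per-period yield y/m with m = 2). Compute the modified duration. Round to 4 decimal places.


Coupon per period c = face * coupon_rate / m = 2.800000
Periods per year m = 2; per-period yield y/m = 0.023000
Number of cashflows N = 20
Cashflows (t years, CF_t, discount factor 1/(1+y/m)^(m*t), PV):
  t = 0.5000: CF_t = 2.800000, DF = 0.977517, PV = 2.737048
  t = 1.0000: CF_t = 2.800000, DF = 0.955540, PV = 2.675511
  t = 1.5000: CF_t = 2.800000, DF = 0.934056, PV = 2.615358
  t = 2.0000: CF_t = 2.800000, DF = 0.913056, PV = 2.556557
  t = 2.5000: CF_t = 2.800000, DF = 0.892528, PV = 2.499078
  t = 3.0000: CF_t = 2.800000, DF = 0.872461, PV = 2.442892
  t = 3.5000: CF_t = 2.800000, DF = 0.852846, PV = 2.387969
  t = 4.0000: CF_t = 2.800000, DF = 0.833671, PV = 2.334280
  t = 4.5000: CF_t = 2.800000, DF = 0.814928, PV = 2.281799
  t = 5.0000: CF_t = 2.800000, DF = 0.796606, PV = 2.230497
  t = 5.5000: CF_t = 2.800000, DF = 0.778696, PV = 2.180349
  t = 6.0000: CF_t = 2.800000, DF = 0.761189, PV = 2.131329
  t = 6.5000: CF_t = 2.800000, DF = 0.744075, PV = 2.083410
  t = 7.0000: CF_t = 2.800000, DF = 0.727346, PV = 2.036569
  t = 7.5000: CF_t = 2.800000, DF = 0.710993, PV = 1.990781
  t = 8.0000: CF_t = 2.800000, DF = 0.695008, PV = 1.946023
  t = 8.5000: CF_t = 2.800000, DF = 0.679382, PV = 1.902270
  t = 9.0000: CF_t = 2.800000, DF = 0.664108, PV = 1.859502
  t = 9.5000: CF_t = 2.800000, DF = 0.649177, PV = 1.817695
  t = 10.0000: CF_t = 102.800000, DF = 0.634581, PV = 65.234966
Price P = sum_t PV_t = 107.943883
First compute Macaulay numerator sum_t t * PV_t:
  t * PV_t at t = 0.5000: 1.368524
  t * PV_t at t = 1.0000: 2.675511
  t * PV_t at t = 1.5000: 3.923037
  t * PV_t at t = 2.0000: 5.113114
  t * PV_t at t = 2.5000: 6.247696
  t * PV_t at t = 3.0000: 7.328675
  t * PV_t at t = 3.5000: 8.357890
  t * PV_t at t = 4.0000: 9.337120
  t * PV_t at t = 4.5000: 10.268094
  t * PV_t at t = 5.0000: 11.152486
  t * PV_t at t = 5.5000: 11.991921
  t * PV_t at t = 6.0000: 12.787972
  t * PV_t at t = 6.5000: 13.542167
  t * PV_t at t = 7.0000: 14.255984
  t * PV_t at t = 7.5000: 14.930859
  t * PV_t at t = 8.0000: 15.568181
  t * PV_t at t = 8.5000: 16.169299
  t * PV_t at t = 9.0000: 16.735517
  t * PV_t at t = 9.5000: 17.268102
  t * PV_t at t = 10.0000: 652.349660
Macaulay duration D = 851.371809 / 107.943883 = 7.887170
Modified duration = D / (1 + y/m) = 7.887170 / (1 + 0.023000) = 7.709844

Answer: Modified duration = 7.7098


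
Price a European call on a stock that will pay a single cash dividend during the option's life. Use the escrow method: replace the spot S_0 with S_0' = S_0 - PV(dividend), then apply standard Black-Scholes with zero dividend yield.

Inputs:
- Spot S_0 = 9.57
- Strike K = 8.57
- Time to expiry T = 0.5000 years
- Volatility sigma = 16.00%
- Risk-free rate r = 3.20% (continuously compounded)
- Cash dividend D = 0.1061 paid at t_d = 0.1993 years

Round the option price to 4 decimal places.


Answer: Price = 1.1117

Derivation:
PV(D) = D * exp(-r * t_d) = 0.1061 * 0.99364269 = 0.10542549
S_0' = S_0 - PV(D) = 9.5700 - 0.10542549 = 9.46457451
d1 = (ln(S_0'/K) + (r + sigma^2/2)*T) / (sigma*sqrt(T)) = 1.07558098
d2 = d1 - sigma*sqrt(T) = 0.96244390
exp(-rT) = 0.98412732
N(d1) = 0.85894265; N(d2) = 0.83208666
C = S_0' * N(d1) - K * exp(-rT) * N(d2) = 9.46457451 * 0.85894265 - 8.5700 * 0.98412732 * 0.83208666 = 1.1117
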